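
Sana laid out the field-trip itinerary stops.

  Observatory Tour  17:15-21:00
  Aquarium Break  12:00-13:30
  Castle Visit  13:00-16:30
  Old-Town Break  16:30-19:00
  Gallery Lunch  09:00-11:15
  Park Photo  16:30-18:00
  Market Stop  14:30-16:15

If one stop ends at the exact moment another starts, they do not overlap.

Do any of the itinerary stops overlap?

Yes

Sorted by start: Gallery Lunch, Aquarium Break, Castle Visit, Market Stop, Park Photo, Old-Town Break, Observatory Tour.
Aquarium Break starts after Gallery Lunch ends, so Gallery Lunch has no further overlaps.
Castle Visit starts before Aquarium Break ends → Aquarium Break and Castle Visit overlap.
That's a conflict, so the schedule is not conflict-free.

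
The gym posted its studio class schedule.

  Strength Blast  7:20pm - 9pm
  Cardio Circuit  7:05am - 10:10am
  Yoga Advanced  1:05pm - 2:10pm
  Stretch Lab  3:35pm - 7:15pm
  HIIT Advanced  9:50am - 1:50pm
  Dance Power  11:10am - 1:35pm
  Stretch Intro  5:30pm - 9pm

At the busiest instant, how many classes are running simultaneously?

3

Walk through starts and ends in time order (an end at T is processed before a start at T):
7:05am start Cardio Circuit → 1
9:50am start HIIT Advanced → 2
10:10am end Cardio Circuit → 1
11:10am start Dance Power → 2
1:05pm start Yoga Advanced → 3
1:35pm end Dance Power → 2
1:50pm end HIIT Advanced → 1
2:10pm end Yoga Advanced → 0
3:35pm start Stretch Lab → 1
5:30pm start Stretch Intro → 2
7:15pm end Stretch Lab → 1
7:20pm start Strength Blast → 2
9pm end Strength Blast → 1
9pm end Stretch Intro → 0
Peak is 3, at 1:05pm (Dance Power, HIIT Advanced, Yoga Advanced).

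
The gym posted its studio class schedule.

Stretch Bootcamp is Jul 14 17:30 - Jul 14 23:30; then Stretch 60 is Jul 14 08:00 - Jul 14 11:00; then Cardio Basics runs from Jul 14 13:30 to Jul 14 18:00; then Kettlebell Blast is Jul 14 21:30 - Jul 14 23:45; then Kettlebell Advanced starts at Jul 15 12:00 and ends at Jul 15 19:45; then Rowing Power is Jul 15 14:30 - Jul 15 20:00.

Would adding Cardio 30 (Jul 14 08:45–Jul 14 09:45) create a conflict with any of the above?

Stretch 60: starts Jul 14 08:00 before Cardio 30 ends Jul 14 09:45, and ends Jul 14 11:00 after Cardio 30 starts Jul 14 08:45 → overlap.
Cardio Basics: starts Jul 14 13:30 at or after Cardio 30 ends Jul 14 09:45 → clear.
Stretch Bootcamp: starts Jul 14 17:30 at or after Cardio 30 ends Jul 14 09:45 → clear.
Kettlebell Blast: starts Jul 14 21:30 at or after Cardio 30 ends Jul 14 09:45 → clear.
Kettlebell Advanced: starts Jul 15 12:00 at or after Cardio 30 ends Jul 14 09:45 → clear.
Rowing Power: starts Jul 15 14:30 at or after Cardio 30 ends Jul 14 09:45 → clear.
Cardio 30 overlaps Stretch 60.

Yes — it overlaps Stretch 60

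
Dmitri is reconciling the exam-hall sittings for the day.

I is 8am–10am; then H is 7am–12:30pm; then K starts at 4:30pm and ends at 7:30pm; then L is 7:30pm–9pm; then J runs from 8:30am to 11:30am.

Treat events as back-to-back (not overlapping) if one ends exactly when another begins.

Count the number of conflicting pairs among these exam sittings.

Sorted by start: H, I, J, K, L.
I starts before H ends → H and I overlap.
J starts before H ends → H and J overlap.
K starts after H ends, so H has no further overlaps.
J starts before I ends → I and J overlap.
K starts after I ends, so I has no further overlaps.
K starts after J ends, so J has no further overlaps.
L starts exactly when K ends (back-to-back, no overlap).
Overlapping pairs: H & I, H & J, I & J — 3 in total.

3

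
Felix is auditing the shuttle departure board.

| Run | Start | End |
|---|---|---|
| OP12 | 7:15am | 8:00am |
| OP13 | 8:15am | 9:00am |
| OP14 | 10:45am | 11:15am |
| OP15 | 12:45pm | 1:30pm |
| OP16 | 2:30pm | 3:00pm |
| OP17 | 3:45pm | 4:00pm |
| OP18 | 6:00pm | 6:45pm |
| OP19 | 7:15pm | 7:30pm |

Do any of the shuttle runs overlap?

Check each pair: they overlap iff neither finishes before the other starts.
Sorted by start: OP12, OP13, OP14, OP15, OP16, OP17, OP18, OP19.
OP13 starts after OP12 ends; OP12 is clear from here.
OP14 starts after OP13 ends; OP13 is clear from here.
OP15 starts after OP14 ends; OP14 is clear from here.
OP16 starts after OP15 ends; OP15 is clear from here.
OP17 starts after OP16 ends; OP16 is clear from here.
OP18 starts after OP17 ends; OP17 is clear from here.
OP19 starts after OP18 ends.
Every pair is clear; the schedule has no overlaps.

No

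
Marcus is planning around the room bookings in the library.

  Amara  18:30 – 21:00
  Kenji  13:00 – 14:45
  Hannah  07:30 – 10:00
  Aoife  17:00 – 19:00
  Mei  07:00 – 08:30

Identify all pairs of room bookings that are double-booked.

Sorted by start: Mei, Hannah, Kenji, Aoife, Amara.
Hannah starts before Mei ends → Mei and Hannah overlap.
Kenji starts after Mei ends, so nothing later overlaps Mei either.
Kenji starts after Hannah ends, so nothing later overlaps Hannah either.
Aoife starts after Kenji ends, so nothing later overlaps Kenji either.
Amara starts before Aoife ends → Aoife and Amara overlap.

Amara & Aoife, Hannah & Mei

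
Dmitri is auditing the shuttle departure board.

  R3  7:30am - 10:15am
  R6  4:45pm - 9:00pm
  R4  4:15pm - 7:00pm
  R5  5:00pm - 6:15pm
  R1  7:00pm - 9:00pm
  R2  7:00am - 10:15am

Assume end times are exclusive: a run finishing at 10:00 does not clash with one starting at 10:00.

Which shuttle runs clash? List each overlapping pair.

R1 & R6, R2 & R3, R4 & R5, R4 & R6, R5 & R6

Two intervals overlap when each starts before the other ends.
Sorted by start: R2, R3, R4, R6, R5, R1.
R3 starts before R2 ends → R2 and R3 overlap.
R4 starts after R2 ends, so nothing later overlaps R2 either.
R4 starts after R3 ends, so nothing later overlaps R3 either.
R6 starts before R4 ends → R4 and R6 overlap.
R5 starts before R4 ends → R4 and R5 overlap.
R1 starts exactly when R4 ends (back-to-back, no overlap).
R5 starts before R6 ends → R6 and R5 overlap.
R1 starts before R6 ends → R6 and R1 overlap.
R1 starts after R5 ends.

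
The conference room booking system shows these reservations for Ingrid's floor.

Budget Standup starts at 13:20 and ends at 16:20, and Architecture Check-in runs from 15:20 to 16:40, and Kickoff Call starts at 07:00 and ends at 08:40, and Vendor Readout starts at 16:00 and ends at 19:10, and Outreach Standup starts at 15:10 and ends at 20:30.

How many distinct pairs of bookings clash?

6

Check each pair: they overlap iff neither finishes before the other starts.
Sorted by start: Kickoff Call, Budget Standup, Outreach Standup, Architecture Check-in, Vendor Readout.
Budget Standup starts after Kickoff Call ends — done with Kickoff Call.
Outreach Standup starts before Budget Standup ends → Budget Standup and Outreach Standup overlap.
Architecture Check-in starts before Budget Standup ends → Budget Standup and Architecture Check-in overlap.
Vendor Readout starts before Budget Standup ends → Budget Standup and Vendor Readout overlap.
Architecture Check-in starts before Outreach Standup ends → Outreach Standup and Architecture Check-in overlap.
Vendor Readout starts before Outreach Standup ends → Outreach Standup and Vendor Readout overlap.
Vendor Readout starts before Architecture Check-in ends → Architecture Check-in and Vendor Readout overlap.
Overlapping pairs: Architecture Check-in & Budget Standup, Architecture Check-in & Outreach Standup, Architecture Check-in & Vendor Readout, Budget Standup & Outreach Standup, Budget Standup & Vendor Readout, Outreach Standup & Vendor Readout — 6 in total.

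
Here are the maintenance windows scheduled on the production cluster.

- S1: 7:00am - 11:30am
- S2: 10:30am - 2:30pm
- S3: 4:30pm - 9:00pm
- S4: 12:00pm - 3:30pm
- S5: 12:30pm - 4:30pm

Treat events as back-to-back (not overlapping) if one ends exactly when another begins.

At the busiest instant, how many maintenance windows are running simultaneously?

3

Sweep the timeline, counting +1 at each start and −1 at each end (ends before starts at a tie):
7:00am start S1 → 1
10:30am start S2 → 2
11:30am end S1 → 1
12:00pm start S4 → 2
12:30pm start S5 → 3
2:30pm end S2 → 2
3:30pm end S4 → 1
4:30pm end S5 → 0
4:30pm start S3 → 1
9:00pm end S3 → 0
Peak is 3, at 12:30pm (S2, S4, S5).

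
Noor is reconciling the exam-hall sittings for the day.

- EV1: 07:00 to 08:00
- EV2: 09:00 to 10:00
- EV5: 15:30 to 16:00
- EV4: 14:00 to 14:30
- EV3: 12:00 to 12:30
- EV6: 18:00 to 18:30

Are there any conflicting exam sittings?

No

Sorted by start: EV1, EV2, EV3, EV4, EV5, EV6.
EV2 starts after EV1 ends, so nothing later overlaps EV1 either.
EV3 starts after EV2 ends, so nothing later overlaps EV2 either.
EV4 starts after EV3 ends, so nothing later overlaps EV3 either.
EV5 starts after EV4 ends, so nothing later overlaps EV4 either.
EV6 starts after EV5 ends.
Every pair is clear; the schedule has no overlaps.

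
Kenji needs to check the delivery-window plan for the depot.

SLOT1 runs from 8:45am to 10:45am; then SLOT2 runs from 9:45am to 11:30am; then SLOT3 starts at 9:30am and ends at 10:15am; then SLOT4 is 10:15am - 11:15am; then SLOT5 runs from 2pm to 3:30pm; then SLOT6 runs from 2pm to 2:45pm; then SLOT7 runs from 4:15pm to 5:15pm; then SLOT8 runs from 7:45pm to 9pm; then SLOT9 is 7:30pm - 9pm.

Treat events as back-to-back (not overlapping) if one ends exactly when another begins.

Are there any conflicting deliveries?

Yes

Two intervals overlap when each starts before the other ends.
Sorted by start: SLOT1, SLOT3, SLOT2, SLOT4, SLOT5, SLOT6, SLOT7, SLOT9, SLOT8.
SLOT3 starts before SLOT1 ends → SLOT1 and SLOT3 overlap.
That's a conflict, so the schedule is not conflict-free.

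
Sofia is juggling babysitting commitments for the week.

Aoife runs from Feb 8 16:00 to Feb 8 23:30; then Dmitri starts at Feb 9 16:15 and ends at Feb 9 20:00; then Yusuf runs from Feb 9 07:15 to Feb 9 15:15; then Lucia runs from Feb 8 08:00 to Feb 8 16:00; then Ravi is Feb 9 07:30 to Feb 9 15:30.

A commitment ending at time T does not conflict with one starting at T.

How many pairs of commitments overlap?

1

Sorted by start: Lucia, Aoife, Yusuf, Ravi, Dmitri.
Aoife starts exactly when Lucia ends (back-to-back, no overlap) — done with Lucia.
Yusuf starts after Aoife ends — done with Aoife.
Ravi starts before Yusuf ends → Yusuf and Ravi overlap.
Dmitri starts after Yusuf ends.
Dmitri starts after Ravi ends.
Overlapping pairs: Ravi & Yusuf — 1 in total.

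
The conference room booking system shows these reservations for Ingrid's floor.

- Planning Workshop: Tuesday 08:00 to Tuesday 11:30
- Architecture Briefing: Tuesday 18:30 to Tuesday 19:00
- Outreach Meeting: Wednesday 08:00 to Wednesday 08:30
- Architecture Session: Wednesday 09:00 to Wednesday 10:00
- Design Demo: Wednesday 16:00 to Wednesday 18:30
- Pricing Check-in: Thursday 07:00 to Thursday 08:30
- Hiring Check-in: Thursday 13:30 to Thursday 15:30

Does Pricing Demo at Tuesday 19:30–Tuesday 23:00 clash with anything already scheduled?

No — it doesn't clash with anything

Planning Workshop: ends Tuesday 11:30 at or before Pricing Demo starts Tuesday 19:30 → clear.
Architecture Briefing: ends Tuesday 19:00 at or before Pricing Demo starts Tuesday 19:30 → clear.
Outreach Meeting: starts Wednesday 08:00 at or after Pricing Demo ends Tuesday 23:00 → clear.
Architecture Session: starts Wednesday 09:00 at or after Pricing Demo ends Tuesday 23:00 → clear.
Design Demo: starts Wednesday 16:00 at or after Pricing Demo ends Tuesday 23:00 → clear.
Pricing Check-in: starts Thursday 07:00 at or after Pricing Demo ends Tuesday 23:00 → clear.
Hiring Check-in: starts Thursday 13:30 at or after Pricing Demo ends Tuesday 23:00 → clear.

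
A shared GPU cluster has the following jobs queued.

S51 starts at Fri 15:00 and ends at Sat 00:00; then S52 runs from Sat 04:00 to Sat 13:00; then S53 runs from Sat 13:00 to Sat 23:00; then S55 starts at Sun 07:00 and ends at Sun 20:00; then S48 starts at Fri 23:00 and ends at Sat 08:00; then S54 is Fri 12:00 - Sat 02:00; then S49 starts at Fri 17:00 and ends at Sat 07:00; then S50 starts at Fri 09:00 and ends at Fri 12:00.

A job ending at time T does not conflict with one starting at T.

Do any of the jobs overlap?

Yes

Sorted by start: S50, S54, S51, S49, S48, S52, S53, S55.
S54 starts exactly when S50 ends (back-to-back, no overlap) — done with S50.
S51 starts before S54 ends → S54 and S51 overlap.
That's a conflict, so the schedule is not conflict-free.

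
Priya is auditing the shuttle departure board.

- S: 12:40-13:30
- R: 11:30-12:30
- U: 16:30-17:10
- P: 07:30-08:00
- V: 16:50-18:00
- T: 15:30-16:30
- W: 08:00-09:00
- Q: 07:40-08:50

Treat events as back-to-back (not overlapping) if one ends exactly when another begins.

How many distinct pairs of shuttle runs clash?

Sorted by start: P, Q, W, R, S, T, U, V.
Q starts before P ends → P and Q overlap.
W starts exactly when P ends (back-to-back, no overlap), so nothing later overlaps P either.
W starts before Q ends → Q and W overlap.
R starts after Q ends, so nothing later overlaps Q either.
R starts after W ends, so nothing later overlaps W either.
S starts after R ends, so nothing later overlaps R either.
T starts after S ends, so nothing later overlaps S either.
U starts exactly when T ends (back-to-back, no overlap), so nothing later overlaps T either.
V starts before U ends → U and V overlap.
Overlapping pairs: P & Q, Q & W, U & V — 3 in total.

3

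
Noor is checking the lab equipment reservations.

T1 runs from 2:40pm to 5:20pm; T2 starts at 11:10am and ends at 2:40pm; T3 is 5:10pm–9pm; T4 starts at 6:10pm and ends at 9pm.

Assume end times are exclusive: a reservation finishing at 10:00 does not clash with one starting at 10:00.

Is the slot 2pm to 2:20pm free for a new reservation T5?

No — it overlaps T2

T2: starts 11:10am before T5 ends 2:20pm, and ends 2:40pm after T5 starts 2pm → overlap.
T1: starts 2:40pm at or after T5 ends 2:20pm → clear.
T3: starts 5:10pm at or after T5 ends 2:20pm → clear.
T4: starts 6:10pm at or after T5 ends 2:20pm → clear.
T5 overlaps T2.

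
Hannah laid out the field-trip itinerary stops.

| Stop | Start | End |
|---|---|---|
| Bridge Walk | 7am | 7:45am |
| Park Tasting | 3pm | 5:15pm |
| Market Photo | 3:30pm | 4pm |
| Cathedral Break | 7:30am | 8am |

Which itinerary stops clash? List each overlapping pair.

Sorted by start: Bridge Walk, Cathedral Break, Park Tasting, Market Photo.
Cathedral Break starts before Bridge Walk ends → Bridge Walk and Cathedral Break overlap.
Park Tasting starts after Bridge Walk ends; Bridge Walk is clear from here.
Park Tasting starts after Cathedral Break ends; Cathedral Break is clear from here.
Market Photo starts before Park Tasting ends → Park Tasting and Market Photo overlap.

Bridge Walk & Cathedral Break, Market Photo & Park Tasting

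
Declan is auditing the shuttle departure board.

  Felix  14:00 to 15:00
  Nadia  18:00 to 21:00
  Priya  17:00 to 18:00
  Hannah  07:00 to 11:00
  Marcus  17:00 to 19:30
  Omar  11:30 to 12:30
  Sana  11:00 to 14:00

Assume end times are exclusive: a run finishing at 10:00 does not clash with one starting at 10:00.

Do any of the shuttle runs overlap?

Yes

Check each pair: they overlap iff neither finishes before the other starts.
Sorted by start: Hannah, Sana, Omar, Felix, Marcus, Priya, Nadia.
Sana starts exactly when Hannah ends (back-to-back, no overlap); Hannah is clear from here.
Omar starts before Sana ends → Sana and Omar overlap.
That's a conflict, so the schedule is not conflict-free.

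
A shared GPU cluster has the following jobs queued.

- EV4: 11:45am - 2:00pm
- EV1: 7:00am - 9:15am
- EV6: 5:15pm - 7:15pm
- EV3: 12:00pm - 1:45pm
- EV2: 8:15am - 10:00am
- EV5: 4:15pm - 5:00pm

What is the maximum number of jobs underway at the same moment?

Sort all start/end points and keep a running count:
7:00am start EV1 → 1
8:15am start EV2 → 2
9:15am end EV1 → 1
10:00am end EV2 → 0
11:45am start EV4 → 1
12:00pm start EV3 → 2
1:45pm end EV3 → 1
2:00pm end EV4 → 0
4:15pm start EV5 → 1
5:00pm end EV5 → 0
5:15pm start EV6 → 1
7:15pm end EV6 → 0
Peak is 2, at 8:15am (EV1, EV2).

2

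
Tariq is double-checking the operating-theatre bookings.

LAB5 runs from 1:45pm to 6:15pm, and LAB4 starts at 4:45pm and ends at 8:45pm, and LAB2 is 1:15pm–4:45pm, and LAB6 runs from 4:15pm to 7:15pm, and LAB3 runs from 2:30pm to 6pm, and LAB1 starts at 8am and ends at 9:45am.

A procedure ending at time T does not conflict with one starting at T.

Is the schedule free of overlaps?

No

Sorted by start: LAB1, LAB2, LAB5, LAB3, LAB6, LAB4.
LAB2 starts after LAB1 ends, so nothing later overlaps LAB1 either.
LAB5 starts before LAB2 ends → LAB2 and LAB5 overlap.
That's a conflict, so the schedule is not conflict-free.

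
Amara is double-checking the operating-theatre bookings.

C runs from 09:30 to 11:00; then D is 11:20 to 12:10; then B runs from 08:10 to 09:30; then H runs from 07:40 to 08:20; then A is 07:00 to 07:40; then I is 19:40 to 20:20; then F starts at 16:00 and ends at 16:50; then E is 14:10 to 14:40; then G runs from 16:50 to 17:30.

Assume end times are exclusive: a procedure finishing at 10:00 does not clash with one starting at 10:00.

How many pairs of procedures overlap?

Check each pair: they overlap iff neither finishes before the other starts.
Sorted by start: A, H, B, C, D, E, F, G, I.
H starts exactly when A ends (back-to-back, no overlap), so A has no further overlaps.
B starts before H ends → H and B overlap.
C starts after H ends, so H has no further overlaps.
C starts exactly when B ends (back-to-back, no overlap), so B has no further overlaps.
D starts after C ends, so C has no further overlaps.
E starts after D ends, so D has no further overlaps.
F starts after E ends, so E has no further overlaps.
G starts exactly when F ends (back-to-back, no overlap), so F has no further overlaps.
I starts after G ends.
Overlapping pairs: B & H — 1 in total.

1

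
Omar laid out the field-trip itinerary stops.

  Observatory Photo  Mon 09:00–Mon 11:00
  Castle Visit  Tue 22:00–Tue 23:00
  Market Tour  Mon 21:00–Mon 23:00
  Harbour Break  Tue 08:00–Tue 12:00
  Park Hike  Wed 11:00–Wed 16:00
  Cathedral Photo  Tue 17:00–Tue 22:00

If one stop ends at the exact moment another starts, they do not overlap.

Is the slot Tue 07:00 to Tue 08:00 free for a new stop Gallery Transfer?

Yes — the slot is free

Observatory Photo: ends Mon 11:00 at or before Gallery Transfer starts Tue 07:00 → clear.
Market Tour: ends Mon 23:00 at or before Gallery Transfer starts Tue 07:00 → clear.
Harbour Break: starts Tue 08:00 at or after Gallery Transfer ends Tue 08:00 → clear.
Cathedral Photo: starts Tue 17:00 at or after Gallery Transfer ends Tue 08:00 → clear.
Castle Visit: starts Tue 22:00 at or after Gallery Transfer ends Tue 08:00 → clear.
Park Hike: starts Wed 11:00 at or after Gallery Transfer ends Tue 08:00 → clear.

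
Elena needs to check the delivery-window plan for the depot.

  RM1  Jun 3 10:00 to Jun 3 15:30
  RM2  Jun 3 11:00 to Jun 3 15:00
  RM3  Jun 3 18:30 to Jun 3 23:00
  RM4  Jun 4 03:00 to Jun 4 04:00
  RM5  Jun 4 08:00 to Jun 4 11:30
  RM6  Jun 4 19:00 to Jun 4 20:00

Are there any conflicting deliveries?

Sorted by start: RM1, RM2, RM3, RM4, RM5, RM6.
RM2 starts before RM1 ends → RM1 and RM2 overlap.
That's a conflict, so the schedule is not conflict-free.

Yes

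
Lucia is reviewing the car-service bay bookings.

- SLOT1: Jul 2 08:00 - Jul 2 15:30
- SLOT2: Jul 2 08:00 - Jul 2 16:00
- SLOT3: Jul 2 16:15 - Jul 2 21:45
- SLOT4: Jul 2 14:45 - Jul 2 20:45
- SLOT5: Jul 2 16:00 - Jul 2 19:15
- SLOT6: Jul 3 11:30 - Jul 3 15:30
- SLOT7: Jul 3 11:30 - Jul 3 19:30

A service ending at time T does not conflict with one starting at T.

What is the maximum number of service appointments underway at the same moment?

3

Walk through starts and ends in time order (an end at T is processed before a start at T):
Jul 2 08:00 start SLOT1 → 1
Jul 2 08:00 start SLOT2 → 2
Jul 2 14:45 start SLOT4 → 3
Jul 2 15:30 end SLOT1 → 2
Jul 2 16:00 end SLOT2 → 1
Jul 2 16:00 start SLOT5 → 2
Jul 2 16:15 start SLOT3 → 3
Jul 2 19:15 end SLOT5 → 2
Jul 2 20:45 end SLOT4 → 1
Jul 2 21:45 end SLOT3 → 0
Jul 3 11:30 start SLOT6 → 1
Jul 3 11:30 start SLOT7 → 2
Jul 3 15:30 end SLOT6 → 1
Jul 3 19:30 end SLOT7 → 0
Peak is 3, at Jul 2 14:45 (SLOT1, SLOT2, SLOT4).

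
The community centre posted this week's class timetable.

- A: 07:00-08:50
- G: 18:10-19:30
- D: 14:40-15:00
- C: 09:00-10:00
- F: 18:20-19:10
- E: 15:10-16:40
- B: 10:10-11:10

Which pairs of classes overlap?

F & G

Check each pair: they overlap iff neither finishes before the other starts.
Sorted by start: A, C, B, D, E, G, F.
C starts after A ends, so A has no further overlaps.
B starts after C ends, so C has no further overlaps.
D starts after B ends, so B has no further overlaps.
E starts after D ends, so D has no further overlaps.
G starts after E ends, so E has no further overlaps.
F starts before G ends → G and F overlap.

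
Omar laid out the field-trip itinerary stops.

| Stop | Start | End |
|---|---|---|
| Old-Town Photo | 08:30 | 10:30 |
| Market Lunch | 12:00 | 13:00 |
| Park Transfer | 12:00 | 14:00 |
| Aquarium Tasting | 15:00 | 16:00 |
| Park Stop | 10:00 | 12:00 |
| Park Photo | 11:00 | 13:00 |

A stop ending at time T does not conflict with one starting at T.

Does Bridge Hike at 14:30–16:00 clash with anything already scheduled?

Yes — it overlaps Aquarium Tasting

Old-Town Photo: ends 10:30 at or before Bridge Hike starts 14:30 → clear.
Park Stop: ends 12:00 at or before Bridge Hike starts 14:30 → clear.
Park Photo: ends 13:00 at or before Bridge Hike starts 14:30 → clear.
Market Lunch: ends 13:00 at or before Bridge Hike starts 14:30 → clear.
Park Transfer: ends 14:00 at or before Bridge Hike starts 14:30 → clear.
Aquarium Tasting: starts 15:00 before Bridge Hike ends 16:00, and ends 16:00 after Bridge Hike starts 14:30 → overlap.
Bridge Hike overlaps Aquarium Tasting.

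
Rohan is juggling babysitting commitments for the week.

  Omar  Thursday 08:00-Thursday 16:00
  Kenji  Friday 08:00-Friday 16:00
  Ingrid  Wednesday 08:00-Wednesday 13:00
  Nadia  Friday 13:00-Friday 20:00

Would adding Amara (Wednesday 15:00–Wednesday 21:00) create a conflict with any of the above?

Ingrid: ends Wednesday 13:00 at or before Amara starts Wednesday 15:00 → clear.
Omar: starts Thursday 08:00 at or after Amara ends Wednesday 21:00 → clear.
Kenji: starts Friday 08:00 at or after Amara ends Wednesday 21:00 → clear.
Nadia: starts Friday 13:00 at or after Amara ends Wednesday 21:00 → clear.

No — it doesn't clash with anything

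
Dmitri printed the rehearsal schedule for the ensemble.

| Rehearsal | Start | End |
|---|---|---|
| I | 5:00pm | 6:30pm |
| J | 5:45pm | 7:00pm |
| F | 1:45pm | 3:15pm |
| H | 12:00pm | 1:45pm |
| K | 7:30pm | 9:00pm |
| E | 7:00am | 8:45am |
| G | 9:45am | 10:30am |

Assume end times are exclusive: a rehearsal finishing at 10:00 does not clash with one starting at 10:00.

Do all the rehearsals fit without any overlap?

No

Sorted by start: E, G, H, F, I, J, K.
G starts after E ends, so E has no further overlaps.
H starts after G ends, so G has no further overlaps.
F starts exactly when H ends (back-to-back, no overlap), so H has no further overlaps.
I starts after F ends, so F has no further overlaps.
J starts before I ends → I and J overlap.
That's a conflict, so the schedule is not conflict-free.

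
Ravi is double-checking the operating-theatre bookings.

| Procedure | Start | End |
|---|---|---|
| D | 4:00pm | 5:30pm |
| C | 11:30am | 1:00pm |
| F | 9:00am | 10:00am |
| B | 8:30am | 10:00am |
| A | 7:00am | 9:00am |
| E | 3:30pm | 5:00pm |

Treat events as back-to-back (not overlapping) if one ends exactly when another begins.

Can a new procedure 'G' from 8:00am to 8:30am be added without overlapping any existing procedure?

A: starts 7:00am before G ends 8:30am, and ends 9:00am after G starts 8:00am → overlap.
B: starts 8:30am at or after G ends 8:30am → clear.
F: starts 9:00am at or after G ends 8:30am → clear.
C: starts 11:30am at or after G ends 8:30am → clear.
E: starts 3:30pm at or after G ends 8:30am → clear.
D: starts 4:00pm at or after G ends 8:30am → clear.
G overlaps A.

No — it overlaps A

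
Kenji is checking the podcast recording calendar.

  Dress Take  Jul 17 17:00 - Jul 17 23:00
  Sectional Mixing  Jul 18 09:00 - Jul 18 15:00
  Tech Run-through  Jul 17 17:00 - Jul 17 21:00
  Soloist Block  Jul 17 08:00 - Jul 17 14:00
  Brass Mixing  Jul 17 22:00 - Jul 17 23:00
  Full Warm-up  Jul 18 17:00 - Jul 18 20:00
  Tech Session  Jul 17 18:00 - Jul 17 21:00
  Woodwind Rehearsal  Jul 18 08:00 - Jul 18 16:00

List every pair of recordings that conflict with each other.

Sorted by start: Soloist Block, Dress Take, Tech Run-through, Tech Session, Brass Mixing, Woodwind Rehearsal, Sectional Mixing, Full Warm-up.
Dress Take starts after Soloist Block ends; Soloist Block is clear from here.
Tech Run-through starts before Dress Take ends → Dress Take and Tech Run-through overlap.
Tech Session starts before Dress Take ends → Dress Take and Tech Session overlap.
Brass Mixing starts before Dress Take ends → Dress Take and Brass Mixing overlap.
Woodwind Rehearsal starts after Dress Take ends; Dress Take is clear from here.
Tech Session starts before Tech Run-through ends → Tech Run-through and Tech Session overlap.
Brass Mixing starts after Tech Run-through ends; Tech Run-through is clear from here.
Brass Mixing starts after Tech Session ends; Tech Session is clear from here.
Woodwind Rehearsal starts after Brass Mixing ends; Brass Mixing is clear from here.
Sectional Mixing starts before Woodwind Rehearsal ends → Woodwind Rehearsal and Sectional Mixing overlap.
Full Warm-up starts after Woodwind Rehearsal ends.
Full Warm-up starts after Sectional Mixing ends.

Brass Mixing & Dress Take, Dress Take & Tech Run-through, Dress Take & Tech Session, Sectional Mixing & Woodwind Rehearsal, Tech Run-through & Tech Session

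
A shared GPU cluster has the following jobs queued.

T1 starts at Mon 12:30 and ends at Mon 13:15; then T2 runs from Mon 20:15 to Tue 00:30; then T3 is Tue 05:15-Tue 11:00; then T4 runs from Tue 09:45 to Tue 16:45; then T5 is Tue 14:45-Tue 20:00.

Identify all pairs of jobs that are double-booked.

Sorted by start: T1, T2, T3, T4, T5.
T2 starts after T1 ends — done with T1.
T3 starts after T2 ends — done with T2.
T4 starts before T3 ends → T3 and T4 overlap.
T5 starts after T3 ends.
T5 starts before T4 ends → T4 and T5 overlap.

T3 & T4, T4 & T5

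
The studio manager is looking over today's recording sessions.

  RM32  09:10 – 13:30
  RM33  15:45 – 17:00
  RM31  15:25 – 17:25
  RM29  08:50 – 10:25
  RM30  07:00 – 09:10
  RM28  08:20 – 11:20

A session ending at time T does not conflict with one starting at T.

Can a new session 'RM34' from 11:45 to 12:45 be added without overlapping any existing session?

RM30: ends 09:10 at or before RM34 starts 11:45 → clear.
RM28: ends 11:20 at or before RM34 starts 11:45 → clear.
RM29: ends 10:25 at or before RM34 starts 11:45 → clear.
RM32: starts 09:10 before RM34 ends 12:45, and ends 13:30 after RM34 starts 11:45 → overlap.
RM31: starts 15:25 at or after RM34 ends 12:45 → clear.
RM33: starts 15:45 at or after RM34 ends 12:45 → clear.
RM34 overlaps RM32.

No — it overlaps RM32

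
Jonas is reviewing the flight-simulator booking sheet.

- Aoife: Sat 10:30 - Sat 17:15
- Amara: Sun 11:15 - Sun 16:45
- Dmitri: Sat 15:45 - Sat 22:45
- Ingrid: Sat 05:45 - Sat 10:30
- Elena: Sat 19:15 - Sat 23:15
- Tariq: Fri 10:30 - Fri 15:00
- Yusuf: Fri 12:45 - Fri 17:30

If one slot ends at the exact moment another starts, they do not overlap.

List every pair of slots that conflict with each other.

Sorted by start: Tariq, Yusuf, Ingrid, Aoife, Dmitri, Elena, Amara.
Yusuf starts before Tariq ends → Tariq and Yusuf overlap.
Ingrid starts after Tariq ends, so nothing later overlaps Tariq either.
Ingrid starts after Yusuf ends, so nothing later overlaps Yusuf either.
Aoife starts exactly when Ingrid ends (back-to-back, no overlap), so nothing later overlaps Ingrid either.
Dmitri starts before Aoife ends → Aoife and Dmitri overlap.
Elena starts after Aoife ends, so nothing later overlaps Aoife either.
Elena starts before Dmitri ends → Dmitri and Elena overlap.
Amara starts after Dmitri ends.
Amara starts after Elena ends.

Aoife & Dmitri, Dmitri & Elena, Tariq & Yusuf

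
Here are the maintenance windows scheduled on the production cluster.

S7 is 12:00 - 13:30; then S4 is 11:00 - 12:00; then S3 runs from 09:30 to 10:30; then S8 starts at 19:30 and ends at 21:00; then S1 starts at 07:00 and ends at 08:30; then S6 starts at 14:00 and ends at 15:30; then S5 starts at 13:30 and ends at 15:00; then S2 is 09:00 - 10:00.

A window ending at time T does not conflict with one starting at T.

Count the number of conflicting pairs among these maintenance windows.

2

Sorted by start: S1, S2, S3, S4, S7, S5, S6, S8.
S2 starts after S1 ends, so nothing later overlaps S1 either.
S3 starts before S2 ends → S2 and S3 overlap.
S4 starts after S2 ends, so nothing later overlaps S2 either.
S4 starts after S3 ends, so nothing later overlaps S3 either.
S7 starts exactly when S4 ends (back-to-back, no overlap), so nothing later overlaps S4 either.
S5 starts exactly when S7 ends (back-to-back, no overlap), so nothing later overlaps S7 either.
S6 starts before S5 ends → S5 and S6 overlap.
S8 starts after S5 ends.
S8 starts after S6 ends.
Overlapping pairs: S2 & S3, S5 & S6 — 2 in total.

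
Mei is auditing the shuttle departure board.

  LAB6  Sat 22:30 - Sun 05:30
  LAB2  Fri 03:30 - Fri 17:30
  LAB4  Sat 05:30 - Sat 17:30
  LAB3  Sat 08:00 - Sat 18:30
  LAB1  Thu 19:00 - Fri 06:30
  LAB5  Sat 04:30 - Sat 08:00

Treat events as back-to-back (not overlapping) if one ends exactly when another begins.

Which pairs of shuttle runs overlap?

LAB1 & LAB2, LAB3 & LAB4, LAB4 & LAB5

Sorted by start: LAB1, LAB2, LAB5, LAB4, LAB3, LAB6.
LAB2 starts before LAB1 ends → LAB1 and LAB2 overlap.
LAB5 starts after LAB1 ends — done with LAB1.
LAB5 starts after LAB2 ends — done with LAB2.
LAB4 starts before LAB5 ends → LAB5 and LAB4 overlap.
LAB3 starts exactly when LAB5 ends (back-to-back, no overlap) — done with LAB5.
LAB3 starts before LAB4 ends → LAB4 and LAB3 overlap.
LAB6 starts after LAB4 ends.
LAB6 starts after LAB3 ends.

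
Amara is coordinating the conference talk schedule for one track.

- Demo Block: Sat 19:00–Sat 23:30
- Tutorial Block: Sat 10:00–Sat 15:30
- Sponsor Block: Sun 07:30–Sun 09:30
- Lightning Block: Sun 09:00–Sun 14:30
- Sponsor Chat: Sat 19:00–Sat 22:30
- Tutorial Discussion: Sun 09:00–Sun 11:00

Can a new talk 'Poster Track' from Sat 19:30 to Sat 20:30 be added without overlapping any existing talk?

No — it overlaps Demo Block, Sponsor Chat

Tutorial Block: ends Sat 15:30 at or before Poster Track starts Sat 19:30 → clear.
Demo Block: starts Sat 19:00 before Poster Track ends Sat 20:30, and ends Sat 23:30 after Poster Track starts Sat 19:30 → overlap.
Sponsor Chat: starts Sat 19:00 before Poster Track ends Sat 20:30, and ends Sat 22:30 after Poster Track starts Sat 19:30 → overlap.
Sponsor Block: starts Sun 07:30 at or after Poster Track ends Sat 20:30 → clear.
Tutorial Discussion: starts Sun 09:00 at or after Poster Track ends Sat 20:30 → clear.
Lightning Block: starts Sun 09:00 at or after Poster Track ends Sat 20:30 → clear.
Poster Track overlaps Demo Block, Sponsor Chat.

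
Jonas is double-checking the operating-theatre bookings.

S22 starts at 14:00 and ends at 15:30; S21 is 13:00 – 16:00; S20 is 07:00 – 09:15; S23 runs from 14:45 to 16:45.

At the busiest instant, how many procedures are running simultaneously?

Sweep the timeline, counting +1 at each start and −1 at each end (ends before starts at a tie):
07:00 start S20 → 1
09:15 end S20 → 0
13:00 start S21 → 1
14:00 start S22 → 2
14:45 start S23 → 3
15:30 end S22 → 2
16:00 end S21 → 1
16:45 end S23 → 0
Peak is 3, at 14:45 (S21, S22, S23).

3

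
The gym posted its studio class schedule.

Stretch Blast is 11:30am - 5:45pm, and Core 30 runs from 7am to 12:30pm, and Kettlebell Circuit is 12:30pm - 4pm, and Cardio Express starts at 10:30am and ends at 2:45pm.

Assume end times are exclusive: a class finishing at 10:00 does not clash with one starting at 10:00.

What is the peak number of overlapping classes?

3

Sort all start/end points and keep a running count:
7am start Core 30 → 1
10:30am start Cardio Express → 2
11:30am start Stretch Blast → 3
12:30pm end Core 30 → 2
12:30pm start Kettlebell Circuit → 3
2:45pm end Cardio Express → 2
4pm end Kettlebell Circuit → 1
5:45pm end Stretch Blast → 0
Peak is 3, at 11:30am (Cardio Express, Core 30, Stretch Blast).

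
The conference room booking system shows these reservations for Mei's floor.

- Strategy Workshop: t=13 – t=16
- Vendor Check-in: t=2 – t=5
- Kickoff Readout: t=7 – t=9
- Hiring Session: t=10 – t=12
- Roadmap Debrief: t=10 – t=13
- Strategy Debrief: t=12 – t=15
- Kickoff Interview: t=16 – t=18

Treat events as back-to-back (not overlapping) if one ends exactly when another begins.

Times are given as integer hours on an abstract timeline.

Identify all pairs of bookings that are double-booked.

Sorted by start: Vendor Check-in, Kickoff Readout, Hiring Session, Roadmap Debrief, Strategy Debrief, Strategy Workshop, Kickoff Interview.
Kickoff Readout starts after Vendor Check-in ends, so nothing later overlaps Vendor Check-in either.
Hiring Session starts after Kickoff Readout ends, so nothing later overlaps Kickoff Readout either.
Roadmap Debrief starts before Hiring Session ends → Hiring Session and Roadmap Debrief overlap.
Strategy Debrief starts exactly when Hiring Session ends (back-to-back, no overlap), so nothing later overlaps Hiring Session either.
Strategy Debrief starts before Roadmap Debrief ends → Roadmap Debrief and Strategy Debrief overlap.
Strategy Workshop starts exactly when Roadmap Debrief ends (back-to-back, no overlap), so nothing later overlaps Roadmap Debrief either.
Strategy Workshop starts before Strategy Debrief ends → Strategy Debrief and Strategy Workshop overlap.
Kickoff Interview starts after Strategy Debrief ends.
Kickoff Interview starts exactly when Strategy Workshop ends (back-to-back, no overlap).

Hiring Session & Roadmap Debrief, Roadmap Debrief & Strategy Debrief, Strategy Debrief & Strategy Workshop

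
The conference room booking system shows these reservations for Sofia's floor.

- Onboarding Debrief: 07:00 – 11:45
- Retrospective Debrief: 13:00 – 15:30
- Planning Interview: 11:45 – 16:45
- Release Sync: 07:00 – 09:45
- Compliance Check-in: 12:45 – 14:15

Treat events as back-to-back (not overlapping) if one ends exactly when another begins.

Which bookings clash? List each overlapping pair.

Compliance Check-in & Planning Interview, Compliance Check-in & Retrospective Debrief, Onboarding Debrief & Release Sync, Planning Interview & Retrospective Debrief

Sorted by start: Release Sync, Onboarding Debrief, Planning Interview, Compliance Check-in, Retrospective Debrief.
Onboarding Debrief starts before Release Sync ends → Release Sync and Onboarding Debrief overlap.
Planning Interview starts after Release Sync ends; Release Sync is clear from here.
Planning Interview starts exactly when Onboarding Debrief ends (back-to-back, no overlap); Onboarding Debrief is clear from here.
Compliance Check-in starts before Planning Interview ends → Planning Interview and Compliance Check-in overlap.
Retrospective Debrief starts before Planning Interview ends → Planning Interview and Retrospective Debrief overlap.
Retrospective Debrief starts before Compliance Check-in ends → Compliance Check-in and Retrospective Debrief overlap.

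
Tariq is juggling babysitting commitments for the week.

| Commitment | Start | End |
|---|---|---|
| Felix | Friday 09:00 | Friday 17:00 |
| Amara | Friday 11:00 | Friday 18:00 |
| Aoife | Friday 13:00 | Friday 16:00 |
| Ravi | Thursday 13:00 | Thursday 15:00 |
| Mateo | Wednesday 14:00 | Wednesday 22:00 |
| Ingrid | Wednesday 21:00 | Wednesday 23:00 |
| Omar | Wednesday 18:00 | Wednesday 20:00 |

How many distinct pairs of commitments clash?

Two intervals overlap when each starts before the other ends.
Sorted by start: Mateo, Omar, Ingrid, Ravi, Felix, Amara, Aoife.
Omar starts before Mateo ends → Mateo and Omar overlap.
Ingrid starts before Mateo ends → Mateo and Ingrid overlap.
Ravi starts after Mateo ends — done with Mateo.
Ingrid starts after Omar ends — done with Omar.
Ravi starts after Ingrid ends — done with Ingrid.
Felix starts after Ravi ends — done with Ravi.
Amara starts before Felix ends → Felix and Amara overlap.
Aoife starts before Felix ends → Felix and Aoife overlap.
Aoife starts before Amara ends → Amara and Aoife overlap.
Overlapping pairs: Amara & Aoife, Amara & Felix, Aoife & Felix, Ingrid & Mateo, Mateo & Omar — 5 in total.

5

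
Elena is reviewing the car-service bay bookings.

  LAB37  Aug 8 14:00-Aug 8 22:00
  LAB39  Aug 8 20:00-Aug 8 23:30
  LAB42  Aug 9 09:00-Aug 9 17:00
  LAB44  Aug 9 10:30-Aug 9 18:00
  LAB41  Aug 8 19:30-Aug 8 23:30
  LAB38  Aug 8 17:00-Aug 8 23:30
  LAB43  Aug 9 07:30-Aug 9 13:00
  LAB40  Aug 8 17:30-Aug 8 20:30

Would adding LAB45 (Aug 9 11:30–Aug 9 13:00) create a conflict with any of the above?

LAB37: ends Aug 8 22:00 at or before LAB45 starts Aug 9 11:30 → clear.
LAB38: ends Aug 8 23:30 at or before LAB45 starts Aug 9 11:30 → clear.
LAB40: ends Aug 8 20:30 at or before LAB45 starts Aug 9 11:30 → clear.
LAB41: ends Aug 8 23:30 at or before LAB45 starts Aug 9 11:30 → clear.
LAB39: ends Aug 8 23:30 at or before LAB45 starts Aug 9 11:30 → clear.
LAB43: starts Aug 9 07:30 before LAB45 ends Aug 9 13:00, and ends Aug 9 13:00 after LAB45 starts Aug 9 11:30 → overlap.
LAB42: starts Aug 9 09:00 before LAB45 ends Aug 9 13:00, and ends Aug 9 17:00 after LAB45 starts Aug 9 11:30 → overlap.
LAB44: starts Aug 9 10:30 before LAB45 ends Aug 9 13:00, and ends Aug 9 18:00 after LAB45 starts Aug 9 11:30 → overlap.
LAB45 overlaps LAB42, LAB43, LAB44.

Yes — it overlaps LAB42, LAB43, LAB44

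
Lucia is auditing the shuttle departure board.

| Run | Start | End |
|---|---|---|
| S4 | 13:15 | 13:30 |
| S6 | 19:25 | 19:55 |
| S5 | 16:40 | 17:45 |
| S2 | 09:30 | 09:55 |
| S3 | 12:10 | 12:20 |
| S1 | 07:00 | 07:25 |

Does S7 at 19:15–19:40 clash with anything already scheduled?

S1: ends 07:25 at or before S7 starts 19:15 → clear.
S2: ends 09:55 at or before S7 starts 19:15 → clear.
S3: ends 12:20 at or before S7 starts 19:15 → clear.
S4: ends 13:30 at or before S7 starts 19:15 → clear.
S5: ends 17:45 at or before S7 starts 19:15 → clear.
S6: starts 19:25 before S7 ends 19:40, and ends 19:55 after S7 starts 19:15 → overlap.
S7 overlaps S6.

Yes — it overlaps S6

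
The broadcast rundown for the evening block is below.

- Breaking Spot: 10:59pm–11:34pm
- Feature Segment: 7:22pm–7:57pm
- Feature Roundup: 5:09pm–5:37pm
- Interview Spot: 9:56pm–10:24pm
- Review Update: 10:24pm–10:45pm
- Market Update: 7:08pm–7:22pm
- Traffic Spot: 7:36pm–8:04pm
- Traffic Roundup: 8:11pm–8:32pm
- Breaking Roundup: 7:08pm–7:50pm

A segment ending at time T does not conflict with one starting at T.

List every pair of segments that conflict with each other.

Breaking Roundup & Feature Segment, Breaking Roundup & Market Update, Breaking Roundup & Traffic Spot, Feature Segment & Traffic Spot

Two intervals overlap when each starts before the other ends.
Sorted by start: Feature Roundup, Market Update, Breaking Roundup, Feature Segment, Traffic Spot, Traffic Roundup, Interview Spot, Review Update, Breaking Spot.
Market Update starts after Feature Roundup ends, so nothing later overlaps Feature Roundup either.
Breaking Roundup starts before Market Update ends → Market Update and Breaking Roundup overlap.
Feature Segment starts exactly when Market Update ends (back-to-back, no overlap), so nothing later overlaps Market Update either.
Feature Segment starts before Breaking Roundup ends → Breaking Roundup and Feature Segment overlap.
Traffic Spot starts before Breaking Roundup ends → Breaking Roundup and Traffic Spot overlap.
Traffic Roundup starts after Breaking Roundup ends, so nothing later overlaps Breaking Roundup either.
Traffic Spot starts before Feature Segment ends → Feature Segment and Traffic Spot overlap.
Traffic Roundup starts after Feature Segment ends, so nothing later overlaps Feature Segment either.
Traffic Roundup starts after Traffic Spot ends, so nothing later overlaps Traffic Spot either.
Interview Spot starts after Traffic Roundup ends, so nothing later overlaps Traffic Roundup either.
Review Update starts exactly when Interview Spot ends (back-to-back, no overlap), so nothing later overlaps Interview Spot either.
Breaking Spot starts after Review Update ends.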